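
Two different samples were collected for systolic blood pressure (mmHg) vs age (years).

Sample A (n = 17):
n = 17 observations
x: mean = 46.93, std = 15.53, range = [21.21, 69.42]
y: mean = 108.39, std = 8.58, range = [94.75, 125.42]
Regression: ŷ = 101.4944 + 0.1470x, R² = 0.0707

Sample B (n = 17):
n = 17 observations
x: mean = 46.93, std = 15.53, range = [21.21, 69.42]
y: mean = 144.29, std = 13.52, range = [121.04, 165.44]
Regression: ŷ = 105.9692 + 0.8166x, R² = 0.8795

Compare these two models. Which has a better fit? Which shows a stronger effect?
Model B has the better fit (R² = 0.8795 vs 0.0707). Model B shows the stronger effect (|β₁| = 0.8166 vs 0.1470).

Model Comparison:

Which explains more variance? (R²)
- Model A: R² = 0.0707 → 7.07% of variance in blood pressure explained
- Model B: R² = 0.8795 → 87.95% of variance in blood pressure explained
- 0.8795 > 0.0707 → Model B has the better fit

Strength of effect — compare |β₁|:
- Model A: β₁ = 0.1470 → predicted blood pressure rises 0.1470 mmHg per additional year of age
- Model B: β₁ = 0.8166 → predicted blood pressure rises 0.8166 mmHg per additional year of age
- |0.1470| < |0.8166| → Model B shows the stronger marginal effect

Notes:
- The two samples could reflect different populations, time periods, or measurement quality.
- A better fit (higher R²) doesn't necessarily mean a more important relationship.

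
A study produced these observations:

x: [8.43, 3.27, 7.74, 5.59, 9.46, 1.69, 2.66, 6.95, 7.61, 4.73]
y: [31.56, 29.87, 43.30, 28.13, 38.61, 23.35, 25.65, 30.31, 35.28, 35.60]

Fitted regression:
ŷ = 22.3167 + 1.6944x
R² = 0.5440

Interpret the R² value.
The model explains 54.40% of the variance in y (R² = 0.5440), leaving 45.60% unexplained; the fit is moderate.

R² = 1 − SS_res/SS_tot compares the residual scatter to the total scatter of y about its mean.

Here R² = 0.5440:
- Explained: 54.40% of the variation in y
- Unexplained (residual): 100% − 54.40% = 45.60%
- Rule of thumb (below 0.3 weak; 0.3 to below 0.7 moderate; 0.7 and above strong) → moderate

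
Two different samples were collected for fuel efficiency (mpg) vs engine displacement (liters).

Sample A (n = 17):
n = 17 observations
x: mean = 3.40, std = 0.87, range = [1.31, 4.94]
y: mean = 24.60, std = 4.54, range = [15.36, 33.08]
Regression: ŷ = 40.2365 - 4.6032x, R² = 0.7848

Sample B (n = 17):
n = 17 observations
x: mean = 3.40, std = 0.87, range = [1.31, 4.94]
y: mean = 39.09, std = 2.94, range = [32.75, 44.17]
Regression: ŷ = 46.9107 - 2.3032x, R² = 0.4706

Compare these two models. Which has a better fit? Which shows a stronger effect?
Model A has the better fit (R² = 0.7848 vs 0.4706). Model A shows the stronger effect (|β₁| = 4.6032 vs 2.3032).

Model Comparison:

Fit — compare R²:
- Model A: R² = 0.7848 → 78.48% of variance in fuel efficiency explained
- Model B: R² = 0.4706 → 47.06% of variance in fuel efficiency explained
- 0.7848 > 0.4706 → Model A has the better fit

Strength of effect — compare |β₁|:
- Model A: β₁ = -4.6032 → predicted fuel efficiency falls 4.6032 mpg per additional liter of engine displacement
- Model B: β₁ = -2.3032 → predicted fuel efficiency falls 2.3032 mpg per additional liter of engine displacement
- |-4.6032| > |-2.3032| → Model A shows the stronger marginal effect

Note: The two samples could reflect different populations, time periods, or measurement quality.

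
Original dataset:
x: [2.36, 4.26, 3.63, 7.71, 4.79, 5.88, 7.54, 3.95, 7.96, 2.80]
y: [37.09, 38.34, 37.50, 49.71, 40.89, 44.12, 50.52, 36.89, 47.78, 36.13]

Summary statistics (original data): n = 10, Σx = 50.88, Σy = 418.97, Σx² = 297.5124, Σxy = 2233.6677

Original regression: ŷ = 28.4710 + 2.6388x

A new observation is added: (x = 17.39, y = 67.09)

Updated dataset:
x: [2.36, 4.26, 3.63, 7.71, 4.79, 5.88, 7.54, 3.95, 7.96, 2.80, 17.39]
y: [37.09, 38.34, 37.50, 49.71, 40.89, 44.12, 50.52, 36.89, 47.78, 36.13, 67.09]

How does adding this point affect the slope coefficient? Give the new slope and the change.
New slope β₁ = 2.1774 versus 2.6388 before: a change of -0.4614 (-17.5%).

The new point has HIGH LEVERAGE: x = 17.39 is far from the original mean x̄ = 50.88/10 ≈ 5.09 (original range [2.36, 7.96]).

Step 1: Update the sums with the new point (n goes from 10 to 11)
Σx  = 50.88 + 17.39 = 68.27
Σy  = 418.97 + 67.09 = 486.06
Σx² = 297.5124 + 17.39² = 297.5124 + 302.4121 = 599.9245
Σxy = 2233.6677 + 17.39×67.09 = 2233.6677 + 1166.6951 = 3400.3628

Step 2: Recompute the slope with b₁ = (nΣxy − ΣxΣy) / (nΣx² − (Σx)²)
Numerator   = 11×3400.3628 − 68.27×486.06 = 37403.9908 − 33183.3162 = 4220.6746
Denominator = 11×599.9245 − 68.27² = 6599.1695 − 4660.7929 = 1938.3766
b₁(new) = 4220.6746 / 1938.3766 = 2.1774

(Same formula on the original sums: (10×2233.6677 − 50.88×418.97) / (10×297.5124 − 50.88²) = 1019.4834 / 386.3496 = 2.6388, matching the given fit.)

Step 3: Change in slope
Δβ₁ = 2.1774 − 2.6388 = -0.4614
Relative change = -0.4614 / 2.6388 × 100% = -17.5%
→ the slope decreases when the point is added.

Because the point sits below the extension of the original line at a high-leverage x, it tilts the fit down.
In practice: investigate whether it comes from the same population as the rest of the sample; check such a point for data-entry or measurement error.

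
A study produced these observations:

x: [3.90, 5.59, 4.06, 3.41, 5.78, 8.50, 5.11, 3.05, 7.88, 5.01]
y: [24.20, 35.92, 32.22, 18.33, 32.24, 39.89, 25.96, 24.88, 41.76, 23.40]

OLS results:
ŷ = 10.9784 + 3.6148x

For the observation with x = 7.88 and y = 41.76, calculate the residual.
Residual = 2.2970

The residual is the difference between the actual value and the predicted value:

Residual = y - ŷ

Step 1: Calculate predicted value
ŷ = 10.9784 + 3.6148 × 7.88
ŷ = 39.4630

Step 2: Calculate residual
Residual = 41.76 - 39.4630
Residual = 2.2970

The residual is positive, so the observed y = 41.76 sits above the regression line (the line underestimates it by 2.2970).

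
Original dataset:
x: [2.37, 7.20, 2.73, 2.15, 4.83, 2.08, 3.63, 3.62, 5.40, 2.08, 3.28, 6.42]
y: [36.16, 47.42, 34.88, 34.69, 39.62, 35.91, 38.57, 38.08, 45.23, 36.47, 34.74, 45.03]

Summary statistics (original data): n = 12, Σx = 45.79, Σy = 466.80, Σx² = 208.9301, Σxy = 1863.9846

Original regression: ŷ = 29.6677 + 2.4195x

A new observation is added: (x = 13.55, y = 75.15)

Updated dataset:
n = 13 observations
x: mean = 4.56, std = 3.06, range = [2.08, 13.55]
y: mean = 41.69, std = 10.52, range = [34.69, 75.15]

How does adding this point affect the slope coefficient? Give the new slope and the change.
New slope β₁ = 3.3573 versus 2.4195 before: a change of +0.9378 (+38.8%).

The new point has HIGH LEVERAGE: x = 13.55 is far from the original mean x̄ = 45.79/12 ≈ 3.82 (original range [2.08, 7.20]).

Step 1: Update the sums with the new point (n goes from 12 to 13)
Σx  = 45.79 + 13.55 = 59.34
Σy  = 466.80 + 75.15 = 541.95
Σx² = 208.9301 + 13.55² = 208.9301 + 183.6025 = 392.5326
Σxy = 1863.9846 + 13.55×75.15 = 1863.9846 + 1018.2825 = 2882.2671

Step 2: Recompute the slope with b₁ = (nΣxy − ΣxΣy) / (nΣx² − (Σx)²)
Numerator   = 13×2882.2671 − 59.34×541.95 = 37469.4723 − 32159.3130 = 5310.1593
Denominator = 13×392.5326 − 59.34² = 5102.9238 − 3521.2356 = 1581.6882
b₁(new) = 5310.1593 / 1581.6882 = 3.3573

(Same formula on the original sums: (12×1863.9846 − 45.79×466.80) / (12×208.9301 − 45.79²) = 993.0432 / 410.4371 = 2.4195, matching the given fit.)

Step 3: Change in slope
Δβ₁ = 3.3573 − 2.4195 = +0.9378
Relative change = +0.9378 / 2.4195 × 100% = +38.8%
→ the slope increases when the point is added.

Because the point sits above the extension of the original line at a high-leverage x, it tilts the fit up.
In practice: refit with and without it and report both if conclusions differ.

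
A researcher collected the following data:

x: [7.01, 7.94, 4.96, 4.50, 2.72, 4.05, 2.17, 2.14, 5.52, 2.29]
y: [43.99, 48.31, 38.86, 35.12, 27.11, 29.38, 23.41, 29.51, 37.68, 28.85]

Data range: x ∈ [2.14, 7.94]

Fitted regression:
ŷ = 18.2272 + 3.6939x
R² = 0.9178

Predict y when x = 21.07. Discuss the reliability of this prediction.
ŷ = 96.0577, but this is extrapolation (above the data range [2.14, 7.94]) and may be unreliable.

Prediction calculation:
ŷ = 18.2272 + 3.6939 × 21.07
ŷ = 96.0577

Reliability:
- Data range: x ∈ [2.14, 7.94]
- Prediction point: x = 21.07 is 13.13 units above the observed range → this is EXTRAPOLATION, not interpolation

Why that matters here:
- The linear relationship may not hold outside the observed range
- R² describes fit only over the sampled x values; it says nothing about behaviour beyond them
- The standard error of prediction grows with (x − x̄)², and x = 21.07 is far from x̄ = 4.33

The R² = 0.9178 only validates the fit within [2.14, 7.94]; treat ŷ = 96.0577 with caution.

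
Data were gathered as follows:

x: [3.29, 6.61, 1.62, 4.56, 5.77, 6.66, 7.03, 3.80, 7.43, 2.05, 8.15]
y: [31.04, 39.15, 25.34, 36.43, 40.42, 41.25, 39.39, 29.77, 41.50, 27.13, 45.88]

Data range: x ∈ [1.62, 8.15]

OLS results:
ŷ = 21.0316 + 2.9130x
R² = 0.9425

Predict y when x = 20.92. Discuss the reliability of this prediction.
The equation gives ŷ = 81.9716; however x = 20.92 is 12.77 units above the observed range, so this extrapolated value should not be trusted.

Prediction calculation:
ŷ = 21.0316 + 2.9130 × 20.92
ŷ = 81.9716

Reliability:
- Data range: x ∈ [1.62, 8.15]
- Prediction point: x = 20.92 is 12.77 units above the observed range → this is EXTRAPOLATION, not interpolation

Why that matters here:
- The standard error of prediction grows with (x − x̄)², and x = 20.92 is far from x̄ = 5.18
- Real relationships often flatten, saturate, or turn nonlinear at extremes

The R² = 0.9425 only validates the fit within [1.62, 8.15]; treat ŷ = 81.9716 with caution.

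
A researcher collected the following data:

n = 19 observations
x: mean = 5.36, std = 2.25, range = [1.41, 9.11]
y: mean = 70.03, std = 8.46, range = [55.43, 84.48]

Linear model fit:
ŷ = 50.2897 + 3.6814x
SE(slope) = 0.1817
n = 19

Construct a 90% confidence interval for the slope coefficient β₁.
The 90% CI for β₁ is (3.3653, 3.9975)

Confidence interval for the slope:

The 90% CI for β₁ is: β̂₁ ± t*(α/2, n-2) × SE(β̂₁)

Step 1: Find critical t-value
- Confidence level = 0.9
- Degrees of freedom = n - 2 = 19 - 2 = 17
- t*(α/2, 17) = 1.7396

Step 2: Calculate margin of error
Margin = 1.7396 × 0.1817 = 0.3161

Step 3: Construct interval
CI = 3.6814 ± 0.3161
CI = (3.3653, 3.9975)

Interpretation: each one-unit increase in x is associated with a change in mean y of between 3.3653 and 3.9975, with 90% confidence.
Both endpoints are positive, so the data support a genuinely positive slope at this confidence level.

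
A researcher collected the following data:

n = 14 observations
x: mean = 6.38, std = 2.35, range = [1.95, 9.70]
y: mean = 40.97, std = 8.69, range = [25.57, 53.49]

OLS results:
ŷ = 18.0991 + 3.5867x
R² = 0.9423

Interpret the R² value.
R² = 0.9423 means 94.23% of the variation in y is explained by the linear relationship with x. This indicates a strong fit.

R² = 1 − SS_res/SS_tot compares the residual scatter to the total scatter of y about its mean.

Here R² = 0.9423:
- Explained: 94.23% of the variation in y
- Unexplained (residual): 100% − 94.23% = 5.77%
- Rule of thumb (below 0.3 weak; 0.3 to below 0.7 moderate; 0.7 and above strong) → strong

Note: R² says nothing about causation, and a high R² does not by itself mean the linear form is appropriate — check the residuals.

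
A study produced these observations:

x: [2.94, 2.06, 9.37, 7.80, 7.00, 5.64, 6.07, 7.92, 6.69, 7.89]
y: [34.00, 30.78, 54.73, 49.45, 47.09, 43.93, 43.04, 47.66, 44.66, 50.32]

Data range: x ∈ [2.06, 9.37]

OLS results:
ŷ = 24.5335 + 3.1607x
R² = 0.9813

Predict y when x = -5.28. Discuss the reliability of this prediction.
ŷ = 7.8450, but this is extrapolation (below the data range [2.06, 9.37]) and may be unreliable.

Prediction calculation:
ŷ = 24.5335 + 3.1607 × (-5.28)
ŷ = 7.8450

Reliability:
- Data range: x ∈ [2.06, 9.37]
- Prediction point: x = -5.28 is 7.34 units below the observed range → this is EXTRAPOLATION, not interpolation

Why that matters here:
- The linear relationship may not hold outside the observed range
- There are no observations near this x to validate the fitted line there

Report the number if required, but flag clearly that it is an extrapolation.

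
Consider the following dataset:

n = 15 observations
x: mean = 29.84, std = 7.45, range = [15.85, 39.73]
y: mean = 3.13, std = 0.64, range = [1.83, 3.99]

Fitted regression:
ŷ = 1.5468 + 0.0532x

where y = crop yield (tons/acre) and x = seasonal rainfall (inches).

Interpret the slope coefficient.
For each additional inch of rainfall, predicted crop yield increases by approximately 0.0532 tons/acre.

The slope β₁ = 0.0532 gives the rate at which the fitted crop yield changes with rainfall.

Interpretation:
- Rainfall up by 1 inch → predicted crop yield increases by 0.0532 tons/acre
- The effect is assumed constant over the observed range of x (linearity)

(β₀ = 1.5468 is the fitted value at x = 0 and is not part of the slope interpretation.)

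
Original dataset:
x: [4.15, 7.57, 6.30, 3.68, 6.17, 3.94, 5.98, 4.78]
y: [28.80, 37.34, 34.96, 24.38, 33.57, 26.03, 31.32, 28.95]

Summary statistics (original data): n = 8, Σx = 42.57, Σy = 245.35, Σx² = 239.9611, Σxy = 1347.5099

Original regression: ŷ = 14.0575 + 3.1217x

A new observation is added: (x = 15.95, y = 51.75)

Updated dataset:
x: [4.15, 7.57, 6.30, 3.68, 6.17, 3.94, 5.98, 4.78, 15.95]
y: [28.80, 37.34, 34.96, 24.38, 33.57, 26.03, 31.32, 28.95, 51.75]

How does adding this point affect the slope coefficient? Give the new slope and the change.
The slope changes from 3.1217 to 2.1177 (change of -1.0040, or -32.2%).

The new point has HIGH LEVERAGE: x = 15.95 is far from the original mean x̄ = 42.57/8 ≈ 5.32 (original range [3.68, 7.57]).

Step 1: Update the sums with the new point (n goes from 8 to 9)
Σx  = 42.57 + 15.95 = 58.52
Σy  = 245.35 + 51.75 = 297.10
Σx² = 239.9611 + 15.95² = 239.9611 + 254.4025 = 494.3636
Σxy = 1347.5099 + 15.95×51.75 = 1347.5099 + 825.4125 = 2172.9224

Step 2: Recompute the slope with b₁ = (nΣxy − ΣxΣy) / (nΣx² − (Σx)²)
Numerator   = 9×2172.9224 − 58.52×297.10 = 19556.3016 − 17386.2920 = 2170.0096
Denominator = 9×494.3636 − 58.52² = 4449.2724 − 3424.5904 = 1024.6820
b₁(new) = 2170.0096 / 1024.6820 = 2.1177

(Same formula on the original sums: (8×1347.5099 − 42.57×245.35) / (8×239.9611 − 42.57²) = 335.5297 / 107.4839 = 3.1217, matching the given fit.)

Step 3: Change in slope
Δβ₁ = 2.1177 − 3.1217 = -1.0040
Relative change = -1.0040 / 3.1217 × 100% = -32.2%
→ the slope decreases when the point is added.

Because the point sits below the extension of the original line at a high-leverage x, it tilts the fit down.
In practice: refit with and without it and report both if conclusions differ.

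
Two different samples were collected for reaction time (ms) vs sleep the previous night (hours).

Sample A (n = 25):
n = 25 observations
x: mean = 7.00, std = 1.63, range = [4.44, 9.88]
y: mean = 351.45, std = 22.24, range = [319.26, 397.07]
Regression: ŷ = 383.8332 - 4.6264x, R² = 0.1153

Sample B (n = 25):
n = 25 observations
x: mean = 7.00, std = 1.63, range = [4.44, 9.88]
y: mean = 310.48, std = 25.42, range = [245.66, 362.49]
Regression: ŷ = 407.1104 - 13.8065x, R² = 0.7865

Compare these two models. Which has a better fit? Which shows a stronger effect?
Model B has the better fit (R² = 0.7865 vs 0.1153). Model B shows the stronger effect (|β₁| = 13.8065 vs 4.6264).

Model Comparison:

Which explains more variance? (R²)
- Model A: R² = 0.1153 → 11.53% of variance in reaction time explained
- Model B: R² = 0.7865 → 78.65% of variance in reaction time explained
- 0.7865 > 0.1153 → Model B has the better fit

Strength of effect — compare |β₁|:
- Model A: β₁ = -4.6264 → predicted reaction time falls 4.6264 ms per additional hour of sleep
- Model B: β₁ = -13.8065 → predicted reaction time falls 13.8065 ms per additional hour of sleep
- |-4.6264| < |-13.8065| → Model B shows the stronger marginal effect

Note: R² measures how tightly points cluster around the line; β₁ measures how steep the line is — they answer different questions.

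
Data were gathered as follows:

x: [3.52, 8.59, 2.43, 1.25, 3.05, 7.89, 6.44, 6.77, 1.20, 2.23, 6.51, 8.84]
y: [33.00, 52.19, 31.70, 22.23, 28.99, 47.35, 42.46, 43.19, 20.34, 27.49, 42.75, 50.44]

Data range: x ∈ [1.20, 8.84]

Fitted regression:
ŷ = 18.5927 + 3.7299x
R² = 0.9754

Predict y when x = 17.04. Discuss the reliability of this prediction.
ŷ = 82.1502, but this is extrapolation (above the data range [1.20, 8.84]) and may be unreliable.

Prediction calculation:
ŷ = 18.5927 + 3.7299 × 17.04
ŷ = 82.1502

Reliability:
- Data range: x ∈ [1.20, 8.84]
- Prediction point: x = 17.04 is 8.20 units above the observed range → this is EXTRAPOLATION, not interpolation

Why that matters here:
- Real relationships often flatten, saturate, or turn nonlinear at extremes
- R² describes fit only over the sampled x values; it says nothing about behaviour beyond them
- There are no observations near this x to validate the fitted line there

A defensible statement: 'if the linear trend continued to x = 17.04, y would be about 82.1502' — the premise is untested.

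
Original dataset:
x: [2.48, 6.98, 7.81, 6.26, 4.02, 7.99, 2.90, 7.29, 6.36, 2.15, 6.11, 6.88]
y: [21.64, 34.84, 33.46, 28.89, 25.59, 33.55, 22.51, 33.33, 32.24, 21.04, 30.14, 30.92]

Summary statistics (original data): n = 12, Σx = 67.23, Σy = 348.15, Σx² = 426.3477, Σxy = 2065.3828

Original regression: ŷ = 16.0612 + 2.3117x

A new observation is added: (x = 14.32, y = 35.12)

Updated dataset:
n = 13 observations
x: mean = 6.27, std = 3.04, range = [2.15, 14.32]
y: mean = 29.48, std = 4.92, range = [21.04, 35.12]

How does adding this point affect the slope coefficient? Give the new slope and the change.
Adding the point moves β₁ from 2.3117 to 1.3686, i.e. it decreases by 0.9431 (-40.8%).

The new point has HIGH LEVERAGE: x = 14.32 is far from the original mean x̄ = 67.23/12 ≈ 5.60 (original range [2.15, 7.99]).

Step 1: Update the sums with the new point (n goes from 12 to 13)
Σx  = 67.23 + 14.32 = 81.55
Σy  = 348.15 + 35.12 = 383.27
Σx² = 426.3477 + 14.32² = 426.3477 + 205.0624 = 631.4101
Σxy = 2065.3828 + 14.32×35.12 = 2065.3828 + 502.9184 = 2568.3012

Step 2: Recompute the slope with b₁ = (nΣxy − ΣxΣy) / (nΣx² − (Σx)²)
Numerator   = 13×2568.3012 − 81.55×383.27 = 33387.9156 − 31255.6685 = 2132.2471
Denominator = 13×631.4101 − 81.55² = 8208.3313 − 6650.4025 = 1557.9288
b₁(new) = 2132.2471 / 1557.9288 = 1.3686

(Same formula on the original sums: (12×2065.3828 − 67.23×348.15) / (12×426.3477 − 67.23²) = 1378.4691 / 596.2995 = 2.3117, matching the given fit.)

Step 3: Change in slope
Δβ₁ = 1.3686 − 2.3117 = -0.9431
Relative change = -0.9431 / 2.3117 × 100% = -40.8%
→ the slope decreases when the point is added.

A high-leverage point only changes the slope if it is off the original line; here y = 35.12 is below the original trend, so the slope decreases.
In practice: check such a point for data-entry or measurement error.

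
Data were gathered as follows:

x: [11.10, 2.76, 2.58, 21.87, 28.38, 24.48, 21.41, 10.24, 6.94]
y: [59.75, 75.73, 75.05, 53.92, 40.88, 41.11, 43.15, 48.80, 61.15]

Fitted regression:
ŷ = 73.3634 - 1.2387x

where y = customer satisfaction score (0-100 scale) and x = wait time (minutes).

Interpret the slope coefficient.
An increase of one minute in wait time is associated with a 1.2387 points decrease in predicted satisfaction score.

The slope coefficient β₁ = -1.2387 represents the marginal effect of wait time on satisfaction score.

Interpretation:
- Wait time up by 1 minute → predicted satisfaction score decreases by 1.2387 points
- The effect is assumed constant over the observed range of x (linearity)

(β₀ = 73.3634 is the fitted value at x = 0 and is not part of the slope interpretation.)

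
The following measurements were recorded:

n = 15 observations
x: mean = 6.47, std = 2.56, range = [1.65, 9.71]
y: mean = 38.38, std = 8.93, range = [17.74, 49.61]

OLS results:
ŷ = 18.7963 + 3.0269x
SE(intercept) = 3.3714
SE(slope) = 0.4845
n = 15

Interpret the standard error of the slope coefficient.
The slope 3.0269 is pinned down to within about ±0.4845 (one SE) by these data — relative uncertainty 16.0%, i.e. precise.

SE(β̂₁) = s / √Sxx, where s is the residual standard deviation and Sxx = Σ(x − x̄)². It is the yardstick for how far β̂₁ = 3.0269 could plausibly be from the true slope.

Relative precision:
- SE / |β̂₁| = 0.4845 / 3.0269 = 16.0%
- Rule of thumb (under 20%: precise; 20% to under 50%: moderately precise; 50% or more: imprecise) → precise

Link to the t-test: t = β̂₁ / SE(β̂₁) = 3.0269 / 0.4845 = 6.2475, the statistic for H₀: β₁ = 0.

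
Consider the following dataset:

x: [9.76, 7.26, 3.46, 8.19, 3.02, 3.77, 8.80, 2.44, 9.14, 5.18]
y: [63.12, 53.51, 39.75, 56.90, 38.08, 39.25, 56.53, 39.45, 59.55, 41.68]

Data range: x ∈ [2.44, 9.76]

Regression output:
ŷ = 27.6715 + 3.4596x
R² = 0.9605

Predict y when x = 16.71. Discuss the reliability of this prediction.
The equation gives ŷ = 85.4814; however x = 16.71 is 6.95 units above the observed range, so this extrapolated value should not be trusted.

Prediction calculation:
ŷ = 27.6715 + 3.4596 × 16.71
ŷ = 85.4814

Reliability:
- Data range: x ∈ [2.44, 9.76]
- Prediction point: x = 16.71 is 6.95 units above the observed range → this is EXTRAPOLATION, not interpolation

Why that matters here:
- The linear relationship may not hold outside the observed range
- There are no observations near this x to validate the fitted line there

A defensible statement: 'if the linear trend continued to x = 16.71, y would be about 85.4814' — the premise is untested.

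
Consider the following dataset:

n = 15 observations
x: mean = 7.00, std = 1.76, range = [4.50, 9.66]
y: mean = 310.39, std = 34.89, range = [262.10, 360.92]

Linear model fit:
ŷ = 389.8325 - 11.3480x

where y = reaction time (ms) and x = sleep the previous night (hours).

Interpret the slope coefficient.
On average, reaction time is about 11.3480 ms lower for every extra hour of sleep.

The slope coefficient β₁ = -11.3480 represents the marginal effect of sleep on reaction time.

Interpretation:
- Sleep up by 1 hour → predicted reaction time decreases by 11.3480 ms
- This is a linear approximation: the same per-unit change is assumed across the whole observed x range
- The slope describes association in these data, not necessarily a causal effect

(β₀ = 389.8325 is the fitted value at x = 0 and is not part of the slope interpretation.)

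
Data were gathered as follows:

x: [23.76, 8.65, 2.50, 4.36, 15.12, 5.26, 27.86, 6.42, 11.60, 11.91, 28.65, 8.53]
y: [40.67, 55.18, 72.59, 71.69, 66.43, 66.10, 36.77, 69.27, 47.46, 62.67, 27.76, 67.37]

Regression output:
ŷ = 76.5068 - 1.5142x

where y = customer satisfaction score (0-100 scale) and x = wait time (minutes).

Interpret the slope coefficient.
On average, satisfaction score is about 1.5142 points lower for every extra minute of wait time.

β₁ = -1.5142 is the change in predicted satisfaction score (points) per additional minute of wait time.

Interpretation:
- Wait time up by 1 minute → predicted satisfaction score decreases by 1.5142 points
- This is a linear approximation: the same per-unit change is assumed across the whole observed x range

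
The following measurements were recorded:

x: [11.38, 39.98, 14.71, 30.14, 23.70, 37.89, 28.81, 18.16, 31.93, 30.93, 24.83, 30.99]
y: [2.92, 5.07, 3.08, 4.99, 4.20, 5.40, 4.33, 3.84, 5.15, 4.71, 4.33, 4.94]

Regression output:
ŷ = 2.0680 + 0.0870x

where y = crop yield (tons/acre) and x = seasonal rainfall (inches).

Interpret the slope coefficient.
For each additional inch of rainfall, predicted crop yield increases by approximately 0.0870 tons/acre.

The slope coefficient β₁ = 0.0870 represents the marginal effect of rainfall on crop yield.

Interpretation:
- Rainfall up by 1 inch → predicted crop yield increases by 0.0870 tons/acre
- This is a linear approximation: the same per-unit change is assumed across the whole observed x range
- The sign (+) gives the direction; the magnitude 0.0870 gives the size of the effect per inch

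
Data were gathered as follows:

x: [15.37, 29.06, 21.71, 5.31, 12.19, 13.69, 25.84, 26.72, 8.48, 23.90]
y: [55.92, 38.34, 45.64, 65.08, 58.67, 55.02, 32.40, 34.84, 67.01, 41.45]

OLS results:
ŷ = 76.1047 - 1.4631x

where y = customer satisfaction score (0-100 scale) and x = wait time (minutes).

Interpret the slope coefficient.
For each additional minute of wait time, predicted satisfaction score decreases by approximately 1.4631 points.

The slope β₁ = -1.4631 gives the rate at which the fitted satisfaction score changes with wait time.

Interpretation:
- Wait time up by 1 minute → predicted satisfaction score decreases by 1.4631 points
- This is a linear approximation: the same per-unit change is assumed across the whole observed x range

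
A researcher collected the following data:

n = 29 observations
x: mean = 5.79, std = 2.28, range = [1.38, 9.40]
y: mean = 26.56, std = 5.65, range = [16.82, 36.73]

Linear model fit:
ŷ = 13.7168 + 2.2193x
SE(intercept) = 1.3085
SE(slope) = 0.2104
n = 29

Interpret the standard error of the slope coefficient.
SE(slope) = 0.2104 measures the uncertainty in the estimated slope. The coefficient is estimated precisely (SE/|β̂₁| = 9.5%).

SE(β̂₁) = s / √Sxx, where s is the residual standard deviation and Sxx = Σ(x − x̄)². It is the yardstick for how far β̂₁ = 2.2193 could plausibly be from the true slope.

Relative precision:
- SE / |β̂₁| = 0.2104 / 2.2193 = 9.5%
- Rule of thumb (under 20%: precise; 20% to under 50%: moderately precise; 50% or more: imprecise) → precise

Link to the t-test: t = β̂₁ / SE(β̂₁) = 2.2193 / 0.2104 = 10.5480, the statistic for H₀: β₁ = 0.

What drives SE(β̂₁): larger n (here n = 29) → smaller SE.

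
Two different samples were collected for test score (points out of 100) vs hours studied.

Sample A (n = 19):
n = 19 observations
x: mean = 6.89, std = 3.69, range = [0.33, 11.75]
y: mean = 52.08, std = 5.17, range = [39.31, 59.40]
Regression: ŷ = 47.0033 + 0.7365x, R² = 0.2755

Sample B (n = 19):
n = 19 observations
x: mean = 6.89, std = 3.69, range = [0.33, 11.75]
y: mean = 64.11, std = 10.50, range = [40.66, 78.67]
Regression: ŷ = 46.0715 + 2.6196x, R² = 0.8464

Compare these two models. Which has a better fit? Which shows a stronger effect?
Model B has the better fit (R² = 0.8464 vs 0.2755). Model B shows the stronger effect (|β₁| = 2.6196 vs 0.7365).

Model Comparison:

Fit — compare R²:
- Model A: R² = 0.2755 → 27.55% of variance in test score explained
- Model B: R² = 0.8464 → 84.64% of variance in test score explained
- 0.8464 > 0.2755 → Model B has the better fit

Strength of effect — compare |β₁|:
- Model A: β₁ = 0.7365 → predicted test score rises 0.7365 points per additional hour of study time
- Model B: β₁ = 2.6196 → predicted test score rises 2.6196 points per additional hour of study time
- |0.7365| < |2.6196| → Model B shows the stronger marginal effect

Note: A steeper slope doesn't make a better model if the scatter around the line is large.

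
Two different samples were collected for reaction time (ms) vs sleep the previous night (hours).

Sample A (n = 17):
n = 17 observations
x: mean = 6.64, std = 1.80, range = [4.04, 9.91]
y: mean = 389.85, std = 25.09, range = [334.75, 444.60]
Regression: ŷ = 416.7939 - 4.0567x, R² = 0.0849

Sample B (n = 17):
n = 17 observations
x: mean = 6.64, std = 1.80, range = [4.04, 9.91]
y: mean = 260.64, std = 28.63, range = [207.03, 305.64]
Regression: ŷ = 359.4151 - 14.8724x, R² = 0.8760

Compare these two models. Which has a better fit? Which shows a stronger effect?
Model B has the better fit (R² = 0.8760 vs 0.0849). Model B shows the stronger effect (|β₁| = 14.8724 vs 4.0567).

Model Comparison:

Goodness of fit (R²):
- Model A: R² = 0.0849 → 8.49% of variance in reaction time explained
- Model B: R² = 0.8760 → 87.60% of variance in reaction time explained
- 0.8760 > 0.0849 → Model B has the better fit

Which has the larger per-hour effect? (|β₁|)
- Model A: β₁ = -4.0567 → predicted reaction time falls 4.0567 ms per additional hour of sleep
- Model B: β₁ = -14.8724 → predicted reaction time falls 14.8724 ms per additional hour of sleep
- |-4.0567| < |-14.8724| → Model B shows the stronger marginal effect

Notes:
- A steeper slope doesn't make a better model if the scatter around the line is large.
- The two samples could reflect different populations, time periods, or measurement quality.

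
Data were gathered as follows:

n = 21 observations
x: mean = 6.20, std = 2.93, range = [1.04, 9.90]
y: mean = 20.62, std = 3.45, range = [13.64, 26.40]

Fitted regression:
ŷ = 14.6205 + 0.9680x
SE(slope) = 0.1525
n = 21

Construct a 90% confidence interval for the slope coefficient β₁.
The 90% CI for β₁ is (0.7043, 1.2317)

Confidence interval for the slope:

The 90% CI for β₁ is: β̂₁ ± t*(α/2, n-2) × SE(β̂₁)

Step 1: Find critical t-value
- Confidence level = 0.9
- Degrees of freedom = n - 2 = 21 - 2 = 19
- t*(α/2, 19) = 1.7291

Step 2: Calculate margin of error
Margin = 1.7291 × 0.1525 = 0.2637

Step 3: Construct interval
CI = 0.9680 ± 0.2637
CI = (0.7043, 1.2317)

Interpretation: We are 90% confident that the true slope β₁ lies between 0.7043 and 1.2317.
Both endpoints are positive, so the data support a genuinely positive slope at this confidence level.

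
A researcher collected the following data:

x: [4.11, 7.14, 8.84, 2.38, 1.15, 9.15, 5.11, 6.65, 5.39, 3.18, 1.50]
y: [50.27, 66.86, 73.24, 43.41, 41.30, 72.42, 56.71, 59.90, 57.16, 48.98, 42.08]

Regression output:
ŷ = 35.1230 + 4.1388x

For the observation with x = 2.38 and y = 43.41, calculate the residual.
Residual = -1.5633

The residual is the difference between the actual value and the predicted value:

Residual = y - ŷ

Step 1: Calculate predicted value
ŷ = 35.1230 + 4.1388 × 2.38
ŷ = 44.9733

Step 2: Calculate residual
Residual = 43.41 - 44.9733
Residual = -1.5633

Sign check: y < ŷ, so the point is below the line and the fit overestimates here.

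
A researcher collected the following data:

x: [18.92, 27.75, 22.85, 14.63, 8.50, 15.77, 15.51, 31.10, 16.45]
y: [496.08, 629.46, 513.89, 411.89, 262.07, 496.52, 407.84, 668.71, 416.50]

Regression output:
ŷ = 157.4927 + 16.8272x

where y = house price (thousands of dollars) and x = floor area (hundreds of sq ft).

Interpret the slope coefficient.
For each additional hundred sq ft of floor area, predicted house price increases by approximately 16.8272 thousand dollars.

β₁ = 16.8272 is the change in predicted house price (thousand dollars) per additional hundred sq ft of floor area.

Interpretation:
- Floor area up by 1 hundred sq ft → predicted house price increases by 16.8272 thousand dollars
- The effect is assumed constant over the observed range of x (linearity)
- The sign (+) gives the direction; the magnitude 16.8272 gives the size of the effect per hundred sq ft

The intercept β₀ = 157.4927 is the predicted house price when floor area = 0; since the smallest observed x is 8.50, this is an extrapolation and mainly anchors the line.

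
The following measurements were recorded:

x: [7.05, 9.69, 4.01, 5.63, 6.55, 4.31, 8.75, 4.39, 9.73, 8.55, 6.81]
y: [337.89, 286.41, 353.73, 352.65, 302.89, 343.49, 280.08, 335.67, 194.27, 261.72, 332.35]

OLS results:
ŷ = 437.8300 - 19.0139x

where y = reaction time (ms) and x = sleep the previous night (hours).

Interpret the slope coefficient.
On average, reaction time is about 19.0139 ms lower for every extra hour of sleep.

β₁ = -19.0139 is the change in predicted reaction time (ms) per additional hour of sleep.

Interpretation:
- Sleep up by 1 hour → predicted reaction time decreases by 19.0139 ms
- The effect is assumed constant over the observed range of x (linearity)

The intercept β₀ = 437.8300 is the predicted reaction time when sleep = 0; since the smallest observed x is 4.01, this is an extrapolation and mainly anchors the line.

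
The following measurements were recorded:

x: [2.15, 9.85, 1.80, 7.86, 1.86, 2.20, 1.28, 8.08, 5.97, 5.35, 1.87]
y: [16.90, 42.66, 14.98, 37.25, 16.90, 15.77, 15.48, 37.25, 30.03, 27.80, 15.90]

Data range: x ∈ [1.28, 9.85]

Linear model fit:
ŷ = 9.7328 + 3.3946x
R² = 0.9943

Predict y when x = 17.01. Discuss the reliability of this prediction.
ŷ = 67.4749, but this is extrapolation (above the data range [1.28, 9.85]) and may be unreliable.

Prediction calculation:
ŷ = 9.7328 + 3.3946 × 17.01
ŷ = 67.4749

Reliability:
- Data range: x ∈ [1.28, 9.85]
- Prediction point: x = 17.01 is 7.16 units above the observed range → this is EXTRAPOLATION, not interpolation

Why that matters here:
- R² describes fit only over the sampled x values; it says nothing about behaviour beyond them
- The linear relationship may not hold outside the observed range

Report the number if required, but flag clearly that it is an extrapolation.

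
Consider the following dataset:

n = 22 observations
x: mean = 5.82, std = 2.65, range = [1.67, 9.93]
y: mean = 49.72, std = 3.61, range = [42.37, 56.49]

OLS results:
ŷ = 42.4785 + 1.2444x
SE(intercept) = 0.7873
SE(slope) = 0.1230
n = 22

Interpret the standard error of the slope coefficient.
SE(β̂₁) = 0.1230 is the estimated standard deviation of the slope estimate across repeated samples; relative to β̂₁ = 1.2444 that is 9.9%, a precise estimate.

SE(β̂₁) = 0.1230 says: if we drew many samples of n = 22 from the same population and refit each time, the fitted slopes would scatter with a standard deviation of roughly 0.1230 around the true β₁.

Relative precision:
- SE / |β̂₁| = 0.1230 / 1.2444 = 9.9%
- Rule of thumb (under 20%: precise; 20% to under 50%: moderately precise; 50% or more: imprecise) → precise

Link to the t-test: t = β̂₁ / SE(β̂₁) = 1.2444 / 0.1230 = 10.1171, the statistic for H₀: β₁ = 0.

What drives SE(β̂₁): more residual scatter → larger SE; wider spread of x values → smaller SE.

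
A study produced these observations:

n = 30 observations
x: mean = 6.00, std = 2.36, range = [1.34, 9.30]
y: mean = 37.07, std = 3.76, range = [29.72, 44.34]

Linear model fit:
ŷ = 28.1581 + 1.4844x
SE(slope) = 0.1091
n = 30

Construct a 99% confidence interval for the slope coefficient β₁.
The 99% CI for β₁ is (1.1829, 1.7859)

Confidence interval for the slope:

The 99% CI for β₁ is: β̂₁ ± t*(α/2, n-2) × SE(β̂₁)

Step 1: Find critical t-value
- Confidence level = 0.99
- Degrees of freedom = n - 2 = 30 - 2 = 28
- t*(α/2, 28) = 2.7633

Step 2: Calculate margin of error
Margin = 2.7633 × 0.1091 = 0.3015

Step 3: Construct interval
CI = 1.4844 ± 0.3015
CI = (1.1829, 1.7859)

Interpretation: We are 99% confident that the true slope β₁ lies between 1.1829 and 1.7859.
Since 0 is outside the interval, a two-sided test at α = 0.01 would reject H₀: β₁ = 0.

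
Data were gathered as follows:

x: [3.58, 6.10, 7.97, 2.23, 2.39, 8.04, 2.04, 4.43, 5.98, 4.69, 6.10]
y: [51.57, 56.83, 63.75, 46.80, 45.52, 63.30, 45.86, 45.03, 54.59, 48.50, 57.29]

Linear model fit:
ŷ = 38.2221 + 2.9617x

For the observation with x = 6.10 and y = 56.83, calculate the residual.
Residual = 0.5415

The residual is the difference between the actual value and the predicted value:

Residual = y - ŷ

Step 1: Calculate predicted value
ŷ = 38.2221 + 2.9617 × 6.10
ŷ = 56.2885

Step 2: Calculate residual
Residual = 56.83 - 56.2885
Residual = 0.5415

Sign check: y > ŷ, so the point is above the line and the fit underestimates here.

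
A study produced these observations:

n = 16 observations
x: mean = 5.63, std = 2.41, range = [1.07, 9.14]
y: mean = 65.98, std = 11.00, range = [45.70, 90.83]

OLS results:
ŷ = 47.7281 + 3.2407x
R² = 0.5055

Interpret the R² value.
R² = 0.5055 means 50.55% of the variation in y is explained by the linear relationship with x. This indicates a moderate fit.

R² = 1 − SS_res/SS_tot compares the residual scatter to the total scatter of y about its mean.

Here R² = 0.5055:
- Explained: 50.55% of the variation in y
- Unexplained (residual): 100% − 50.55% = 49.45%
- Rule of thumb (below 0.3 weak; 0.3 to below 0.7 moderate; 0.7 and above strong) → moderate

Note: R² never decreases when predictors are added, so it should not be used alone to compare models of different size.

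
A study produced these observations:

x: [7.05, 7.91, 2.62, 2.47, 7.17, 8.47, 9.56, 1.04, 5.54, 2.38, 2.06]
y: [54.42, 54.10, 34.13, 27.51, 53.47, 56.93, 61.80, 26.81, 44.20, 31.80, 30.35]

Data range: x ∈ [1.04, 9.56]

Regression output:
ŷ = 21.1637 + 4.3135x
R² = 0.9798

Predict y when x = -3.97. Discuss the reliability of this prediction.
The equation gives ŷ = 4.0391; however x = -3.97 is 5.01 units below the observed range, so this extrapolated value should not be trusted.

Prediction calculation:
ŷ = 21.1637 + 4.3135 × (-3.97)
ŷ = 4.0391

Reliability:
- Data range: x ∈ [1.04, 9.56]
- Prediction point: x = -3.97 is 5.01 units below the observed range → this is EXTRAPOLATION, not interpolation

Why that matters here:
- Real relationships often flatten, saturate, or turn nonlinear at extremes
- The standard error of prediction grows with (x − x̄)², and x = -3.97 is far from x̄ = 5.12

A defensible statement: 'if the linear trend continued to x = -3.97, y would be about 4.0391' — the premise is untested.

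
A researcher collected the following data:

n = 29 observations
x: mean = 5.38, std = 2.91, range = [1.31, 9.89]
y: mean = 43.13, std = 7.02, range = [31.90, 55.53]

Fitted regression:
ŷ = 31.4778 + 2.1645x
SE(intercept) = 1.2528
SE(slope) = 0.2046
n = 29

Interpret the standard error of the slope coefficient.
SE(slope) = 0.2046 measures the uncertainty in the estimated slope. The coefficient is estimated precisely (SE/|β̂₁| = 9.5%).

SE(β̂₁) = s / √Sxx, where s is the residual standard deviation and Sxx = Σ(x − x̄)². It is the yardstick for how far β̂₁ = 2.1645 could plausibly be from the true slope.

Relative precision:
- SE / |β̂₁| = 0.2046 / 2.1645 = 9.5%
- Rule of thumb (under 20%: precise; 20% to under 50%: moderately precise; 50% or more: imprecise) → precise

Rough 95% range (±2 SE): 2.1645 ± 0.4092 → (1.7553, 2.5737).

What drives SE(β̂₁): larger n (here n = 29) → smaller SE.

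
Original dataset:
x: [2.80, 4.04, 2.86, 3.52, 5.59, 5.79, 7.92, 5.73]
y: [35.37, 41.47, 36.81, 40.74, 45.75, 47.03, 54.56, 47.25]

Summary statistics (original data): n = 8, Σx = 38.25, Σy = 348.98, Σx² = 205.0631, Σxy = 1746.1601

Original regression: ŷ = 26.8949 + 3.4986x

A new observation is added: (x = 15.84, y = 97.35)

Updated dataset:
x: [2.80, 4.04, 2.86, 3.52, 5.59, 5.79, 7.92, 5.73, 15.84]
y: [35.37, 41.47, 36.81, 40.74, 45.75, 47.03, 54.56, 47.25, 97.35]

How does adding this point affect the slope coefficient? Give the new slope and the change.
Adding the point moves β₁ from 3.4986 to 4.6279, i.e. it increases by 1.1293 (+32.3%).

The new point has HIGH LEVERAGE: x = 15.84 is far from the original mean x̄ = 38.25/8 ≈ 4.78 (original range [2.80, 7.92]).

Step 1: Update the sums with the new point (n goes from 8 to 9)
Σx  = 38.25 + 15.84 = 54.09
Σy  = 348.98 + 97.35 = 446.33
Σx² = 205.0631 + 15.84² = 205.0631 + 250.9056 = 455.9687
Σxy = 1746.1601 + 15.84×97.35 = 1746.1601 + 1542.0240 = 3288.1841

Step 2: Recompute the slope with b₁ = (nΣxy − ΣxΣy) / (nΣx² − (Σx)²)
Numerator   = 9×3288.1841 − 54.09×446.33 = 29593.6569 − 24141.9897 = 5451.6672
Denominator = 9×455.9687 − 54.09² = 4103.7183 − 2925.7281 = 1177.9902
b₁(new) = 5451.6672 / 1177.9902 = 4.6279

(Same formula on the original sums: (8×1746.1601 − 38.25×348.98) / (8×205.0631 − 38.25²) = 620.7958 / 177.4423 = 3.4986, matching the given fit.)

Step 3: Change in slope
Δβ₁ = 4.6279 − 3.4986 = +1.1293
Relative change = +1.1293 / 3.4986 × 100% = +32.3%
→ the slope increases when the point is added.

A high-leverage point only changes the slope if it is off the original line; here y = 97.35 is above the original trend, so the slope increases.
In practice: examine leverage (hᵢ) and Cook's distance rather than deleting it automatically; investigate whether it comes from the same population as the rest of the sample.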